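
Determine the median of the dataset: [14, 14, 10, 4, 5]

10

Step 1: Sort the data in ascending order: [4, 5, 10, 14, 14]
Step 2: The number of values is n = 5.
Step 3: Since n is odd, the median is the middle value at position 3: 10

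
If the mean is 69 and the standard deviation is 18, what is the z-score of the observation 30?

-2.1667

Step 1: Recall the z-score formula: z = (x - mu) / sigma
Step 2: Substitute values: z = (30 - 69) / 18
Step 3: z = -39 / 18 = -2.1667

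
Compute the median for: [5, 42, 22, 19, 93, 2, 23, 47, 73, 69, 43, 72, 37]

42

Step 1: Sort the data in ascending order: [2, 5, 19, 22, 23, 37, 42, 43, 47, 69, 72, 73, 93]
Step 2: The number of values is n = 13.
Step 3: Since n is odd, the median is the middle value at position 7: 42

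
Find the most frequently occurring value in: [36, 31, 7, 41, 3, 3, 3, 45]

3

Step 1: Count the frequency of each value:
  3: appears 3 time(s)
  7: appears 1 time(s)
  31: appears 1 time(s)
  36: appears 1 time(s)
  41: appears 1 time(s)
  45: appears 1 time(s)
Step 2: The value 3 appears most frequently (3 times).
Step 3: Mode = 3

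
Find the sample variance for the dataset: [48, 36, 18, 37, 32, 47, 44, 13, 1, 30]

240.9333

Step 1: Compute the mean: (48 + 36 + 18 + 37 + 32 + 47 + 44 + 13 + 1 + 30) / 10 = 30.6
Step 2: Compute squared deviations from the mean:
  (48 - 30.6)^2 = 302.76
  (36 - 30.6)^2 = 29.16
  (18 - 30.6)^2 = 158.76
  (37 - 30.6)^2 = 40.96
  (32 - 30.6)^2 = 1.96
  (47 - 30.6)^2 = 268.96
  (44 - 30.6)^2 = 179.56
  (13 - 30.6)^2 = 309.76
  (1 - 30.6)^2 = 876.16
  (30 - 30.6)^2 = 0.36
Step 3: Sum of squared deviations = 2168.4
Step 4: Sample variance = 2168.4 / 9 = 240.9333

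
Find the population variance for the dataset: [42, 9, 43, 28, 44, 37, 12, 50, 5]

261.3333

Step 1: Compute the mean: (42 + 9 + 43 + 28 + 44 + 37 + 12 + 50 + 5) / 9 = 30
Step 2: Compute squared deviations from the mean:
  (42 - 30)^2 = 144
  (9 - 30)^2 = 441
  (43 - 30)^2 = 169
  (28 - 30)^2 = 4
  (44 - 30)^2 = 196
  (37 - 30)^2 = 49
  (12 - 30)^2 = 324
  (50 - 30)^2 = 400
  (5 - 30)^2 = 625
Step 3: Sum of squared deviations = 2352
Step 4: Population variance = 2352 / 9 = 261.3333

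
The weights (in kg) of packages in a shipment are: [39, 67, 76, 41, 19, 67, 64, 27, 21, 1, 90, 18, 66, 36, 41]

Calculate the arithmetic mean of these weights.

44.8667

Step 1: Sum all values: 39 + 67 + 76 + 41 + 19 + 67 + 64 + 27 + 21 + 1 + 90 + 18 + 66 + 36 + 41 = 673
Step 2: Count the number of values: n = 15
Step 3: Mean = sum / n = 673 / 15 = 44.8667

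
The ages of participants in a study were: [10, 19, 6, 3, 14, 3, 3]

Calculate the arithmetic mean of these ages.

8.2857

Step 1: Sum all values: 10 + 19 + 6 + 3 + 14 + 3 + 3 = 58
Step 2: Count the number of values: n = 7
Step 3: Mean = sum / n = 58 / 7 = 8.2857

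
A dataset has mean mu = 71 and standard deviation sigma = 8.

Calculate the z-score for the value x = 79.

1

Step 1: Recall the z-score formula: z = (x - mu) / sigma
Step 2: Substitute values: z = (79 - 71) / 8
Step 3: z = 8 / 8 = 1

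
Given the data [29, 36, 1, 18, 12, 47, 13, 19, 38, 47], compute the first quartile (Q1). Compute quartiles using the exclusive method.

12.75

Step 1: Sort the data: [1, 12, 13, 18, 19, 29, 36, 38, 47, 47]
Step 2: n = 10
Step 3: Using the exclusive quartile method:
  Q1 = 12.75
  Q2 (median) = 24
  Q3 = 40.25
  IQR = Q3 - Q1 = 40.25 - 12.75 = 27.5
Step 4: Q1 = 12.75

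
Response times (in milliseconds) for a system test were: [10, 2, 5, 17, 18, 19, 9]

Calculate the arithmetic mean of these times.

11.4286

Step 1: Sum all values: 10 + 2 + 5 + 17 + 18 + 19 + 9 = 80
Step 2: Count the number of values: n = 7
Step 3: Mean = sum / n = 80 / 7 = 11.4286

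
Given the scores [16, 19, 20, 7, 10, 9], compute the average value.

13.5

Step 1: Sum all values: 16 + 19 + 20 + 7 + 10 + 9 = 81
Step 2: Count the number of values: n = 6
Step 3: Mean = sum / n = 81 / 6 = 13.5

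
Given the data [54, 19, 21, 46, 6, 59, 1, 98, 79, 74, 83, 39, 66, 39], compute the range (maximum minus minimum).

97

Step 1: Identify the maximum value: max = 98
Step 2: Identify the minimum value: min = 1
Step 3: Range = max - min = 98 - 1 = 97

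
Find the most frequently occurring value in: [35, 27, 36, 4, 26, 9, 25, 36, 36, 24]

36

Step 1: Count the frequency of each value:
  4: appears 1 time(s)
  9: appears 1 time(s)
  24: appears 1 time(s)
  25: appears 1 time(s)
  26: appears 1 time(s)
  27: appears 1 time(s)
  35: appears 1 time(s)
  36: appears 3 time(s)
Step 2: The value 36 appears most frequently (3 times).
Step 3: Mode = 36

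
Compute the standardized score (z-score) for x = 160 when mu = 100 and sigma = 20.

3

Step 1: Recall the z-score formula: z = (x - mu) / sigma
Step 2: Substitute values: z = (160 - 100) / 20
Step 3: z = 60 / 20 = 3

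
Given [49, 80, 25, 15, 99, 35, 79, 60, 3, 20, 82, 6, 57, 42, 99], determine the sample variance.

1064.3524

Step 1: Compute the mean: (49 + 80 + 25 + 15 + 99 + 35 + 79 + 60 + 3 + 20 + 82 + 6 + 57 + 42 + 99) / 15 = 50.0667
Step 2: Compute squared deviations from the mean:
  (49 - 50.0667)^2 = 1.1378
  (80 - 50.0667)^2 = 896.0044
  (25 - 50.0667)^2 = 628.3378
  (15 - 50.0667)^2 = 1229.6711
  (99 - 50.0667)^2 = 2394.4711
  (35 - 50.0667)^2 = 227.0044
  (79 - 50.0667)^2 = 837.1378
  (60 - 50.0667)^2 = 98.6711
  (3 - 50.0667)^2 = 2215.2711
  (20 - 50.0667)^2 = 904.0044
  (82 - 50.0667)^2 = 1019.7378
  (6 - 50.0667)^2 = 1941.8711
  (57 - 50.0667)^2 = 48.0711
  (42 - 50.0667)^2 = 65.0711
  (99 - 50.0667)^2 = 2394.4711
Step 3: Sum of squared deviations = 14900.9333
Step 4: Sample variance = 14900.9333 / 14 = 1064.3524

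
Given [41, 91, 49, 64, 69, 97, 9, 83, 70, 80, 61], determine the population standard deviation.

23.884

Step 1: Compute the mean: 64.9091
Step 2: Sum of squared deviations from the mean: 6274.9091
Step 3: Population variance = 6274.9091 / 11 = 570.4463
Step 4: Standard deviation = sqrt(570.4463) = 23.884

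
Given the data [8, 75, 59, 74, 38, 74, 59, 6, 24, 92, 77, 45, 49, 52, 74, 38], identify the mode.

74

Step 1: Count the frequency of each value:
  6: appears 1 time(s)
  8: appears 1 time(s)
  24: appears 1 time(s)
  38: appears 2 time(s)
  45: appears 1 time(s)
  49: appears 1 time(s)
  52: appears 1 time(s)
  59: appears 2 time(s)
  74: appears 3 time(s)
  75: appears 1 time(s)
  77: appears 1 time(s)
  92: appears 1 time(s)
Step 2: The value 74 appears most frequently (3 times).
Step 3: Mode = 74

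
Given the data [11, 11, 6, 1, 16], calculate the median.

11

Step 1: Sort the data in ascending order: [1, 6, 11, 11, 16]
Step 2: The number of values is n = 5.
Step 3: Since n is odd, the median is the middle value at position 3: 11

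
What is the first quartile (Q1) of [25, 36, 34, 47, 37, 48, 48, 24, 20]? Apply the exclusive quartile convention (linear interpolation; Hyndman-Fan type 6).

24.5

Step 1: Sort the data: [20, 24, 25, 34, 36, 37, 47, 48, 48]
Step 2: n = 9
Step 3: Using the exclusive quartile method:
  Q1 = 24.5
  Q2 (median) = 36
  Q3 = 47.5
  IQR = Q3 - Q1 = 47.5 - 24.5 = 23
Step 4: Q1 = 24.5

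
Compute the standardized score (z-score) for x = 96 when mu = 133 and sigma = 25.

-1.48

Step 1: Recall the z-score formula: z = (x - mu) / sigma
Step 2: Substitute values: z = (96 - 133) / 25
Step 3: z = -37 / 25 = -1.48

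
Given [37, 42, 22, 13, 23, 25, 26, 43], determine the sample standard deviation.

10.6562

Step 1: Compute the mean: 28.875
Step 2: Sum of squared deviations from the mean: 794.875
Step 3: Sample variance = 794.875 / 7 = 113.5536
Step 4: Standard deviation = sqrt(113.5536) = 10.6562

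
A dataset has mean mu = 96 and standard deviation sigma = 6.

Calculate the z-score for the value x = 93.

-0.5

Step 1: Recall the z-score formula: z = (x - mu) / sigma
Step 2: Substitute values: z = (93 - 96) / 6
Step 3: z = -3 / 6 = -0.5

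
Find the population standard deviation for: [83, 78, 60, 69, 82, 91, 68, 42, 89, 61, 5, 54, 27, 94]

24.8301

Step 1: Compute the mean: 64.5
Step 2: Sum of squared deviations from the mean: 8631.5
Step 3: Population variance = 8631.5 / 14 = 616.5357
Step 4: Standard deviation = sqrt(616.5357) = 24.8301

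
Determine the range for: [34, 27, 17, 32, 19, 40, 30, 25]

23

Step 1: Identify the maximum value: max = 40
Step 2: Identify the minimum value: min = 17
Step 3: Range = max - min = 40 - 17 = 23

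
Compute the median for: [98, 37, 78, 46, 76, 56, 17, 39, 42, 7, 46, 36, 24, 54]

44

Step 1: Sort the data in ascending order: [7, 17, 24, 36, 37, 39, 42, 46, 46, 54, 56, 76, 78, 98]
Step 2: The number of values is n = 14.
Step 3: Since n is even, the median is the average of positions 7 and 8:
  Median = (42 + 46) / 2 = 44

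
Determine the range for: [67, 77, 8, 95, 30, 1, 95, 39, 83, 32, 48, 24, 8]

94

Step 1: Identify the maximum value: max = 95
Step 2: Identify the minimum value: min = 1
Step 3: Range = max - min = 95 - 1 = 94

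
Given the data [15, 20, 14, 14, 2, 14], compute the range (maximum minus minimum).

18

Step 1: Identify the maximum value: max = 20
Step 2: Identify the minimum value: min = 2
Step 3: Range = max - min = 20 - 2 = 18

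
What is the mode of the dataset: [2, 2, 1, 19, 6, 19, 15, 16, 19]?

19

Step 1: Count the frequency of each value:
  1: appears 1 time(s)
  2: appears 2 time(s)
  6: appears 1 time(s)
  15: appears 1 time(s)
  16: appears 1 time(s)
  19: appears 3 time(s)
Step 2: The value 19 appears most frequently (3 times).
Step 3: Mode = 19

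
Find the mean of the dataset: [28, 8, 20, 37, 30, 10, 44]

25.2857

Step 1: Sum all values: 28 + 8 + 20 + 37 + 30 + 10 + 44 = 177
Step 2: Count the number of values: n = 7
Step 3: Mean = sum / n = 177 / 7 = 25.2857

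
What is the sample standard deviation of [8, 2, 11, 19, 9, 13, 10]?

5.1547

Step 1: Compute the mean: 10.2857
Step 2: Sum of squared deviations from the mean: 159.4286
Step 3: Sample variance = 159.4286 / 6 = 26.5714
Step 4: Standard deviation = sqrt(26.5714) = 5.1547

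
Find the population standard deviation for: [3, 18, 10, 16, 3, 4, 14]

5.9693

Step 1: Compute the mean: 9.7143
Step 2: Sum of squared deviations from the mean: 249.4286
Step 3: Population variance = 249.4286 / 7 = 35.6327
Step 4: Standard deviation = sqrt(35.6327) = 5.9693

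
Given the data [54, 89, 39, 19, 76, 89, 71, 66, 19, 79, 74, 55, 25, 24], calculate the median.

60.5

Step 1: Sort the data in ascending order: [19, 19, 24, 25, 39, 54, 55, 66, 71, 74, 76, 79, 89, 89]
Step 2: The number of values is n = 14.
Step 3: Since n is even, the median is the average of positions 7 and 8:
  Median = (55 + 66) / 2 = 60.5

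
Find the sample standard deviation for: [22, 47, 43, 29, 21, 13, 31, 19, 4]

13.7123

Step 1: Compute the mean: 25.4444
Step 2: Sum of squared deviations from the mean: 1504.2222
Step 3: Sample variance = 1504.2222 / 8 = 188.0278
Step 4: Standard deviation = sqrt(188.0278) = 13.7123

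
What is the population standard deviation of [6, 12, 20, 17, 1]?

6.9685

Step 1: Compute the mean: 11.2
Step 2: Sum of squared deviations from the mean: 242.8
Step 3: Population variance = 242.8 / 5 = 48.56
Step 4: Standard deviation = sqrt(48.56) = 6.9685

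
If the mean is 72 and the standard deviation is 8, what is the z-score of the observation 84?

1.5

Step 1: Recall the z-score formula: z = (x - mu) / sigma
Step 2: Substitute values: z = (84 - 72) / 8
Step 3: z = 12 / 8 = 1.5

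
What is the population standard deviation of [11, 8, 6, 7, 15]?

3.2619

Step 1: Compute the mean: 9.4
Step 2: Sum of squared deviations from the mean: 53.2
Step 3: Population variance = 53.2 / 5 = 10.64
Step 4: Standard deviation = sqrt(10.64) = 3.2619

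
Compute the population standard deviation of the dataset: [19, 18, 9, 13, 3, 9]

5.5503

Step 1: Compute the mean: 11.8333
Step 2: Sum of squared deviations from the mean: 184.8333
Step 3: Population variance = 184.8333 / 6 = 30.8056
Step 4: Standard deviation = sqrt(30.8056) = 5.5503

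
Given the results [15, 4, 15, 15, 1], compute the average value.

10

Step 1: Sum all values: 15 + 4 + 15 + 15 + 1 = 50
Step 2: Count the number of values: n = 5
Step 3: Mean = sum / n = 50 / 5 = 10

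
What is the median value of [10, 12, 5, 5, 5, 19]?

7.5

Step 1: Sort the data in ascending order: [5, 5, 5, 10, 12, 19]
Step 2: The number of values is n = 6.
Step 3: Since n is even, the median is the average of positions 3 and 4:
  Median = (5 + 10) / 2 = 7.5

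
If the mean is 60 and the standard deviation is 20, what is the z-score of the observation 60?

0

Step 1: Recall the z-score formula: z = (x - mu) / sigma
Step 2: Substitute values: z = (60 - 60) / 20
Step 3: z = 0 / 20 = 0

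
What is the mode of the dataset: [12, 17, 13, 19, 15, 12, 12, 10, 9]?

12

Step 1: Count the frequency of each value:
  9: appears 1 time(s)
  10: appears 1 time(s)
  12: appears 3 time(s)
  13: appears 1 time(s)
  15: appears 1 time(s)
  17: appears 1 time(s)
  19: appears 1 time(s)
Step 2: The value 12 appears most frequently (3 times).
Step 3: Mode = 12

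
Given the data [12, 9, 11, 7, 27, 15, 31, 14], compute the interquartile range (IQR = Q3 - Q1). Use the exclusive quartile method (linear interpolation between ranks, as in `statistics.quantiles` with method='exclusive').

14.5

Step 1: Sort the data: [7, 9, 11, 12, 14, 15, 27, 31]
Step 2: n = 8
Step 3: Using the exclusive quartile method:
  Q1 = 9.5
  Q2 (median) = 13
  Q3 = 24
  IQR = Q3 - Q1 = 24 - 9.5 = 14.5
Step 4: IQR = 14.5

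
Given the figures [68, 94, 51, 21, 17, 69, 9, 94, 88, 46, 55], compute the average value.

55.6364

Step 1: Sum all values: 68 + 94 + 51 + 21 + 17 + 69 + 9 + 94 + 88 + 46 + 55 = 612
Step 2: Count the number of values: n = 11
Step 3: Mean = sum / n = 612 / 11 = 55.6364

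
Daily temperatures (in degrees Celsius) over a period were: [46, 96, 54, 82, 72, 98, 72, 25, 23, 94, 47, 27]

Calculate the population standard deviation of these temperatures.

26.9732

Step 1: Compute the mean: 61.3333
Step 2: Sum of squared deviations from the mean: 8730.6667
Step 3: Population variance = 8730.6667 / 12 = 727.5556
Step 4: Standard deviation = sqrt(727.5556) = 26.9732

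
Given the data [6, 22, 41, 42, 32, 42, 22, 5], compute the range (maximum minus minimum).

37

Step 1: Identify the maximum value: max = 42
Step 2: Identify the minimum value: min = 5
Step 3: Range = max - min = 42 - 5 = 37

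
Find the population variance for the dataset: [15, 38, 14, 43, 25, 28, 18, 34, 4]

143.3333

Step 1: Compute the mean: (15 + 38 + 14 + 43 + 25 + 28 + 18 + 34 + 4) / 9 = 24.3333
Step 2: Compute squared deviations from the mean:
  (15 - 24.3333)^2 = 87.1111
  (38 - 24.3333)^2 = 186.7778
  (14 - 24.3333)^2 = 106.7778
  (43 - 24.3333)^2 = 348.4444
  (25 - 24.3333)^2 = 0.4444
  (28 - 24.3333)^2 = 13.4444
  (18 - 24.3333)^2 = 40.1111
  (34 - 24.3333)^2 = 93.4444
  (4 - 24.3333)^2 = 413.4444
Step 3: Sum of squared deviations = 1290
Step 4: Population variance = 1290 / 9 = 143.3333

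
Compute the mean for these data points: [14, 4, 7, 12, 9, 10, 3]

8.4286

Step 1: Sum all values: 14 + 4 + 7 + 12 + 9 + 10 + 3 = 59
Step 2: Count the number of values: n = 7
Step 3: Mean = sum / n = 59 / 7 = 8.4286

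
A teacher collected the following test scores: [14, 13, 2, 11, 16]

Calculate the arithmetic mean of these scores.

11.2

Step 1: Sum all values: 14 + 13 + 2 + 11 + 16 = 56
Step 2: Count the number of values: n = 5
Step 3: Mean = sum / n = 56 / 5 = 11.2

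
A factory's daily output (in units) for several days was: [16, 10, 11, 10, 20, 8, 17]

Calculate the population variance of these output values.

17.2653

Step 1: Compute the mean: (16 + 10 + 11 + 10 + 20 + 8 + 17) / 7 = 13.1429
Step 2: Compute squared deviations from the mean:
  (16 - 13.1429)^2 = 8.1633
  (10 - 13.1429)^2 = 9.8776
  (11 - 13.1429)^2 = 4.5918
  (10 - 13.1429)^2 = 9.8776
  (20 - 13.1429)^2 = 47.0204
  (8 - 13.1429)^2 = 26.449
  (17 - 13.1429)^2 = 14.8776
Step 3: Sum of squared deviations = 120.8571
Step 4: Population variance = 120.8571 / 7 = 17.2653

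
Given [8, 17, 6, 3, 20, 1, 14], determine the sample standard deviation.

7.244

Step 1: Compute the mean: 9.8571
Step 2: Sum of squared deviations from the mean: 314.8571
Step 3: Sample variance = 314.8571 / 6 = 52.4762
Step 4: Standard deviation = sqrt(52.4762) = 7.244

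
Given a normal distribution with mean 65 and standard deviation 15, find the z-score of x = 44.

-1.4

Step 1: Recall the z-score formula: z = (x - mu) / sigma
Step 2: Substitute values: z = (44 - 65) / 15
Step 3: z = -21 / 15 = -1.4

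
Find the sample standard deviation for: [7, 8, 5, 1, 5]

2.6833

Step 1: Compute the mean: 5.2
Step 2: Sum of squared deviations from the mean: 28.8
Step 3: Sample variance = 28.8 / 4 = 7.2
Step 4: Standard deviation = sqrt(7.2) = 2.6833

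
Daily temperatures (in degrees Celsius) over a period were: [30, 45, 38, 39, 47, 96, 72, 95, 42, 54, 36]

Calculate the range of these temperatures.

66

Step 1: Identify the maximum value: max = 96
Step 2: Identify the minimum value: min = 30
Step 3: Range = max - min = 96 - 30 = 66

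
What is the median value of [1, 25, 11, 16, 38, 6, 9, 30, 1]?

11

Step 1: Sort the data in ascending order: [1, 1, 6, 9, 11, 16, 25, 30, 38]
Step 2: The number of values is n = 9.
Step 3: Since n is odd, the median is the middle value at position 5: 11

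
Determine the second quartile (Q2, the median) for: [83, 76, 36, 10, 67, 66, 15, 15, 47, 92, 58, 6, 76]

58

Step 1: Sort the data: [6, 10, 15, 15, 36, 47, 58, 66, 67, 76, 76, 83, 92]
Step 2: n = 13
Step 3: Q2 is the median. Since n is odd, it is the middle value at position 7: 58
Step 4: Q2 = 58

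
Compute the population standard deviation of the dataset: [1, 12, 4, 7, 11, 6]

3.8042

Step 1: Compute the mean: 6.8333
Step 2: Sum of squared deviations from the mean: 86.8333
Step 3: Population variance = 86.8333 / 6 = 14.4722
Step 4: Standard deviation = sqrt(14.4722) = 3.8042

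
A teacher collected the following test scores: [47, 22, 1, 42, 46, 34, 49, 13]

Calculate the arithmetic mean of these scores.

31.75

Step 1: Sum all values: 47 + 22 + 1 + 42 + 46 + 34 + 49 + 13 = 254
Step 2: Count the number of values: n = 8
Step 3: Mean = sum / n = 254 / 8 = 31.75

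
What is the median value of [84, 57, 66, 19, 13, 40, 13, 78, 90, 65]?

61

Step 1: Sort the data in ascending order: [13, 13, 19, 40, 57, 65, 66, 78, 84, 90]
Step 2: The number of values is n = 10.
Step 3: Since n is even, the median is the average of positions 5 and 6:
  Median = (57 + 65) / 2 = 61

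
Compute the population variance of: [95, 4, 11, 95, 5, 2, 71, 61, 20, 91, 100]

1605.157

Step 1: Compute the mean: (95 + 4 + 11 + 95 + 5 + 2 + 71 + 61 + 20 + 91 + 100) / 11 = 50.4545
Step 2: Compute squared deviations from the mean:
  (95 - 50.4545)^2 = 1984.2975
  (4 - 50.4545)^2 = 2158.0248
  (11 - 50.4545)^2 = 1556.6612
  (95 - 50.4545)^2 = 1984.2975
  (5 - 50.4545)^2 = 2066.1157
  (2 - 50.4545)^2 = 2347.843
  (71 - 50.4545)^2 = 422.1157
  (61 - 50.4545)^2 = 111.2066
  (20 - 50.4545)^2 = 927.4793
  (91 - 50.4545)^2 = 1643.9339
  (100 - 50.4545)^2 = 2454.7521
Step 3: Sum of squared deviations = 17656.7273
Step 4: Population variance = 17656.7273 / 11 = 1605.157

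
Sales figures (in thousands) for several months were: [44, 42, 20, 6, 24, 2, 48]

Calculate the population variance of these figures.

296.8163

Step 1: Compute the mean: (44 + 42 + 20 + 6 + 24 + 2 + 48) / 7 = 26.5714
Step 2: Compute squared deviations from the mean:
  (44 - 26.5714)^2 = 303.7551
  (42 - 26.5714)^2 = 238.0408
  (20 - 26.5714)^2 = 43.1837
  (6 - 26.5714)^2 = 423.1837
  (24 - 26.5714)^2 = 6.6122
  (2 - 26.5714)^2 = 603.7551
  (48 - 26.5714)^2 = 459.1837
Step 3: Sum of squared deviations = 2077.7143
Step 4: Population variance = 2077.7143 / 7 = 296.8163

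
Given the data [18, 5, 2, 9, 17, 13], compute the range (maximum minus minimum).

16

Step 1: Identify the maximum value: max = 18
Step 2: Identify the minimum value: min = 2
Step 3: Range = max - min = 18 - 2 = 16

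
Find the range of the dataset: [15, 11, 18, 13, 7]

11

Step 1: Identify the maximum value: max = 18
Step 2: Identify the minimum value: min = 7
Step 3: Range = max - min = 18 - 7 = 11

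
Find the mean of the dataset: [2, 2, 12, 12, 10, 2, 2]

6

Step 1: Sum all values: 2 + 2 + 12 + 12 + 10 + 2 + 2 = 42
Step 2: Count the number of values: n = 7
Step 3: Mean = sum / n = 42 / 7 = 6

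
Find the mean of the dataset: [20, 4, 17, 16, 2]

11.8

Step 1: Sum all values: 20 + 4 + 17 + 16 + 2 = 59
Step 2: Count the number of values: n = 5
Step 3: Mean = sum / n = 59 / 5 = 11.8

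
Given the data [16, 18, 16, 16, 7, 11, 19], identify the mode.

16

Step 1: Count the frequency of each value:
  7: appears 1 time(s)
  11: appears 1 time(s)
  16: appears 3 time(s)
  18: appears 1 time(s)
  19: appears 1 time(s)
Step 2: The value 16 appears most frequently (3 times).
Step 3: Mode = 16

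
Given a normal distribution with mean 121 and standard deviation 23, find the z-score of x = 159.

1.6522

Step 1: Recall the z-score formula: z = (x - mu) / sigma
Step 2: Substitute values: z = (159 - 121) / 23
Step 3: z = 38 / 23 = 1.6522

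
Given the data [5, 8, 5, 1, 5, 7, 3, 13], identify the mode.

5

Step 1: Count the frequency of each value:
  1: appears 1 time(s)
  3: appears 1 time(s)
  5: appears 3 time(s)
  7: appears 1 time(s)
  8: appears 1 time(s)
  13: appears 1 time(s)
Step 2: The value 5 appears most frequently (3 times).
Step 3: Mode = 5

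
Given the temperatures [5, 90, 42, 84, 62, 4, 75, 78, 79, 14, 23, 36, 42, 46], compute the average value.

48.5714

Step 1: Sum all values: 5 + 90 + 42 + 84 + 62 + 4 + 75 + 78 + 79 + 14 + 23 + 36 + 42 + 46 = 680
Step 2: Count the number of values: n = 14
Step 3: Mean = sum / n = 680 / 14 = 48.5714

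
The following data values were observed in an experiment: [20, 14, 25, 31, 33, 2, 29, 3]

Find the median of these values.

22.5

Step 1: Sort the data in ascending order: [2, 3, 14, 20, 25, 29, 31, 33]
Step 2: The number of values is n = 8.
Step 3: Since n is even, the median is the average of positions 4 and 5:
  Median = (20 + 25) / 2 = 22.5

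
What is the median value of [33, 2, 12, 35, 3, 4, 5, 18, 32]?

12

Step 1: Sort the data in ascending order: [2, 3, 4, 5, 12, 18, 32, 33, 35]
Step 2: The number of values is n = 9.
Step 3: Since n is odd, the median is the middle value at position 5: 12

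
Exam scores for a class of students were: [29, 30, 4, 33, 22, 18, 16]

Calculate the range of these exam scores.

29

Step 1: Identify the maximum value: max = 33
Step 2: Identify the minimum value: min = 4
Step 3: Range = max - min = 33 - 4 = 29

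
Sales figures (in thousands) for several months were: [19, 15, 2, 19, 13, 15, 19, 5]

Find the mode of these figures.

19

Step 1: Count the frequency of each value:
  2: appears 1 time(s)
  5: appears 1 time(s)
  13: appears 1 time(s)
  15: appears 2 time(s)
  19: appears 3 time(s)
Step 2: The value 19 appears most frequently (3 times).
Step 3: Mode = 19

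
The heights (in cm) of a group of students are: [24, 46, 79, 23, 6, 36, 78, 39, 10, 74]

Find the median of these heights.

37.5

Step 1: Sort the data in ascending order: [6, 10, 23, 24, 36, 39, 46, 74, 78, 79]
Step 2: The number of values is n = 10.
Step 3: Since n is even, the median is the average of positions 5 and 6:
  Median = (36 + 39) / 2 = 37.5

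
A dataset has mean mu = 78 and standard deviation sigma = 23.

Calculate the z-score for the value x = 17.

-2.6522

Step 1: Recall the z-score formula: z = (x - mu) / sigma
Step 2: Substitute values: z = (17 - 78) / 23
Step 3: z = -61 / 23 = -2.6522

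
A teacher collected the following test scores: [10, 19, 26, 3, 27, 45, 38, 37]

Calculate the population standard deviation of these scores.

13.5087

Step 1: Compute the mean: 25.625
Step 2: Sum of squared deviations from the mean: 1459.875
Step 3: Population variance = 1459.875 / 8 = 182.4844
Step 4: Standard deviation = sqrt(182.4844) = 13.5087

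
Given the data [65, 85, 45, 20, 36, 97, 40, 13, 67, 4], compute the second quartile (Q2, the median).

42.5

Step 1: Sort the data: [4, 13, 20, 36, 40, 45, 65, 67, 85, 97]
Step 2: n = 10
Step 3: Q2 is the median. Since n is even, it is the average of the values at positions 5 and 6:
  Q2 = (40 + 45) / 2 = 42.5
Step 4: Q2 = 42.5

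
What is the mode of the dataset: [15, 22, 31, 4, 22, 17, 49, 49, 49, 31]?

49

Step 1: Count the frequency of each value:
  4: appears 1 time(s)
  15: appears 1 time(s)
  17: appears 1 time(s)
  22: appears 2 time(s)
  31: appears 2 time(s)
  49: appears 3 time(s)
Step 2: The value 49 appears most frequently (3 times).
Step 3: Mode = 49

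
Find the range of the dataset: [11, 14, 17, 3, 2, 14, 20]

18

Step 1: Identify the maximum value: max = 20
Step 2: Identify the minimum value: min = 2
Step 3: Range = max - min = 20 - 2 = 18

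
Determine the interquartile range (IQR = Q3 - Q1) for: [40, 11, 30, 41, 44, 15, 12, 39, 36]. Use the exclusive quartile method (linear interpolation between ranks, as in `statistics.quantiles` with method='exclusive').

27

Step 1: Sort the data: [11, 12, 15, 30, 36, 39, 40, 41, 44]
Step 2: n = 9
Step 3: Using the exclusive quartile method:
  Q1 = 13.5
  Q2 (median) = 36
  Q3 = 40.5
  IQR = Q3 - Q1 = 40.5 - 13.5 = 27
Step 4: IQR = 27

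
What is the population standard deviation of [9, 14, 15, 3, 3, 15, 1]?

5.7534

Step 1: Compute the mean: 8.5714
Step 2: Sum of squared deviations from the mean: 231.7143
Step 3: Population variance = 231.7143 / 7 = 33.102
Step 4: Standard deviation = sqrt(33.102) = 5.7534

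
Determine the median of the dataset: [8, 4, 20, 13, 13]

13

Step 1: Sort the data in ascending order: [4, 8, 13, 13, 20]
Step 2: The number of values is n = 5.
Step 3: Since n is odd, the median is the middle value at position 3: 13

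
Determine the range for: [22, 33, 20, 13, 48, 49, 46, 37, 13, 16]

36

Step 1: Identify the maximum value: max = 49
Step 2: Identify the minimum value: min = 13
Step 3: Range = max - min = 49 - 13 = 36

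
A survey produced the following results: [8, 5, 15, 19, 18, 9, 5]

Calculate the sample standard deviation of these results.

5.9642

Step 1: Compute the mean: 11.2857
Step 2: Sum of squared deviations from the mean: 213.4286
Step 3: Sample variance = 213.4286 / 6 = 35.5714
Step 4: Standard deviation = sqrt(35.5714) = 5.9642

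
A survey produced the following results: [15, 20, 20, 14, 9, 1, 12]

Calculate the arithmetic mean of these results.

13

Step 1: Sum all values: 15 + 20 + 20 + 14 + 9 + 1 + 12 = 91
Step 2: Count the number of values: n = 7
Step 3: Mean = sum / n = 91 / 7 = 13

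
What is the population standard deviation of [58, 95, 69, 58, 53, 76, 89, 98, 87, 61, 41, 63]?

17.4133

Step 1: Compute the mean: 70.6667
Step 2: Sum of squared deviations from the mean: 3638.6667
Step 3: Population variance = 3638.6667 / 12 = 303.2222
Step 4: Standard deviation = sqrt(303.2222) = 17.4133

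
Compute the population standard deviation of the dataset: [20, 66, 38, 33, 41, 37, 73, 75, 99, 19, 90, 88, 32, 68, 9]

27.8469

Step 1: Compute the mean: 52.5333
Step 2: Sum of squared deviations from the mean: 11631.7333
Step 3: Population variance = 11631.7333 / 15 = 775.4489
Step 4: Standard deviation = sqrt(775.4489) = 27.8469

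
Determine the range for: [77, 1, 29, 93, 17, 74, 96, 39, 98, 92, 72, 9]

97

Step 1: Identify the maximum value: max = 98
Step 2: Identify the minimum value: min = 1
Step 3: Range = max - min = 98 - 1 = 97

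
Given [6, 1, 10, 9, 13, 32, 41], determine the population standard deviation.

13.6277

Step 1: Compute the mean: 16
Step 2: Sum of squared deviations from the mean: 1300
Step 3: Population variance = 1300 / 7 = 185.7143
Step 4: Standard deviation = sqrt(185.7143) = 13.6277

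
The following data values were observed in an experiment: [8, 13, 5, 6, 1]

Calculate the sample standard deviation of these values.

4.3932

Step 1: Compute the mean: 6.6
Step 2: Sum of squared deviations from the mean: 77.2
Step 3: Sample variance = 77.2 / 4 = 19.3
Step 4: Standard deviation = sqrt(19.3) = 4.3932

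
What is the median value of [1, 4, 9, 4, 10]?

4

Step 1: Sort the data in ascending order: [1, 4, 4, 9, 10]
Step 2: The number of values is n = 5.
Step 3: Since n is odd, the median is the middle value at position 3: 4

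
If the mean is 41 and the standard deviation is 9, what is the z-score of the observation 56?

1.6667

Step 1: Recall the z-score formula: z = (x - mu) / sigma
Step 2: Substitute values: z = (56 - 41) / 9
Step 3: z = 15 / 9 = 1.6667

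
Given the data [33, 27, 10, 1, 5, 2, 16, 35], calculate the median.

13

Step 1: Sort the data in ascending order: [1, 2, 5, 10, 16, 27, 33, 35]
Step 2: The number of values is n = 8.
Step 3: Since n is even, the median is the average of positions 4 and 5:
  Median = (10 + 16) / 2 = 13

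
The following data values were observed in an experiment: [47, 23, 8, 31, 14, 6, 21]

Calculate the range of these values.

41

Step 1: Identify the maximum value: max = 47
Step 2: Identify the minimum value: min = 6
Step 3: Range = max - min = 47 - 6 = 41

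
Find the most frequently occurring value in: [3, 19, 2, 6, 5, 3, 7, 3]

3

Step 1: Count the frequency of each value:
  2: appears 1 time(s)
  3: appears 3 time(s)
  5: appears 1 time(s)
  6: appears 1 time(s)
  7: appears 1 time(s)
  19: appears 1 time(s)
Step 2: The value 3 appears most frequently (3 times).
Step 3: Mode = 3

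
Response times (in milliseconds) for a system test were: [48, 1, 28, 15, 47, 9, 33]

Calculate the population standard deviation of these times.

16.9573

Step 1: Compute the mean: 25.8571
Step 2: Sum of squared deviations from the mean: 2012.8571
Step 3: Population variance = 2012.8571 / 7 = 287.551
Step 4: Standard deviation = sqrt(287.551) = 16.9573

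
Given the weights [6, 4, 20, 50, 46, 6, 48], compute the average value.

25.7143

Step 1: Sum all values: 6 + 4 + 20 + 50 + 46 + 6 + 48 = 180
Step 2: Count the number of values: n = 7
Step 3: Mean = sum / n = 180 / 7 = 25.7143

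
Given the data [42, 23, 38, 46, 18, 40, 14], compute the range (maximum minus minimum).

32

Step 1: Identify the maximum value: max = 46
Step 2: Identify the minimum value: min = 14
Step 3: Range = max - min = 46 - 14 = 32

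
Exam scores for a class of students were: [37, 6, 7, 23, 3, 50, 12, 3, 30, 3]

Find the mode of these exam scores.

3

Step 1: Count the frequency of each value:
  3: appears 3 time(s)
  6: appears 1 time(s)
  7: appears 1 time(s)
  12: appears 1 time(s)
  23: appears 1 time(s)
  30: appears 1 time(s)
  37: appears 1 time(s)
  50: appears 1 time(s)
Step 2: The value 3 appears most frequently (3 times).
Step 3: Mode = 3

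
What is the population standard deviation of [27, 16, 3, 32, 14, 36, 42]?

12.7919

Step 1: Compute the mean: 24.2857
Step 2: Sum of squared deviations from the mean: 1145.4286
Step 3: Population variance = 1145.4286 / 7 = 163.6327
Step 4: Standard deviation = sqrt(163.6327) = 12.7919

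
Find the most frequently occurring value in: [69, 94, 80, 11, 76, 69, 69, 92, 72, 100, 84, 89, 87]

69

Step 1: Count the frequency of each value:
  11: appears 1 time(s)
  69: appears 3 time(s)
  72: appears 1 time(s)
  76: appears 1 time(s)
  80: appears 1 time(s)
  84: appears 1 time(s)
  87: appears 1 time(s)
  89: appears 1 time(s)
  92: appears 1 time(s)
  94: appears 1 time(s)
  100: appears 1 time(s)
Step 2: The value 69 appears most frequently (3 times).
Step 3: Mode = 69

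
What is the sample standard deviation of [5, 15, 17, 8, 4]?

5.8907

Step 1: Compute the mean: 9.8
Step 2: Sum of squared deviations from the mean: 138.8
Step 3: Sample variance = 138.8 / 4 = 34.7
Step 4: Standard deviation = sqrt(34.7) = 5.8907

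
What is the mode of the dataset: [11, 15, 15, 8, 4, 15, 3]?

15

Step 1: Count the frequency of each value:
  3: appears 1 time(s)
  4: appears 1 time(s)
  8: appears 1 time(s)
  11: appears 1 time(s)
  15: appears 3 time(s)
Step 2: The value 15 appears most frequently (3 times).
Step 3: Mode = 15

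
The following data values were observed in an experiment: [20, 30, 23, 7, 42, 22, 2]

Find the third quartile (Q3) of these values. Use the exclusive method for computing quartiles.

30

Step 1: Sort the data: [2, 7, 20, 22, 23, 30, 42]
Step 2: n = 7
Step 3: Using the exclusive quartile method:
  Q1 = 7
  Q2 (median) = 22
  Q3 = 30
  IQR = Q3 - Q1 = 30 - 7 = 23
Step 4: Q3 = 30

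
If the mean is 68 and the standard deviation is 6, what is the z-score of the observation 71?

0.5

Step 1: Recall the z-score formula: z = (x - mu) / sigma
Step 2: Substitute values: z = (71 - 68) / 6
Step 3: z = 3 / 6 = 0.5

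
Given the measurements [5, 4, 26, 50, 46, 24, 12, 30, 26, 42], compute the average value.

26.5

Step 1: Sum all values: 5 + 4 + 26 + 50 + 46 + 24 + 12 + 30 + 26 + 42 = 265
Step 2: Count the number of values: n = 10
Step 3: Mean = sum / n = 265 / 10 = 26.5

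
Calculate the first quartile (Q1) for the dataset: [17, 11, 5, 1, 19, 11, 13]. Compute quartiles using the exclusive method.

5

Step 1: Sort the data: [1, 5, 11, 11, 13, 17, 19]
Step 2: n = 7
Step 3: Using the exclusive quartile method:
  Q1 = 5
  Q2 (median) = 11
  Q3 = 17
  IQR = Q3 - Q1 = 17 - 5 = 12
Step 4: Q1 = 5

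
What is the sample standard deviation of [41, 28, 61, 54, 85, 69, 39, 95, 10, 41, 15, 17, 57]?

26.4054

Step 1: Compute the mean: 47.0769
Step 2: Sum of squared deviations from the mean: 8366.9231
Step 3: Sample variance = 8366.9231 / 12 = 697.2436
Step 4: Standard deviation = sqrt(697.2436) = 26.4054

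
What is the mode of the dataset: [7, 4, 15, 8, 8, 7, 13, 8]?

8

Step 1: Count the frequency of each value:
  4: appears 1 time(s)
  7: appears 2 time(s)
  8: appears 3 time(s)
  13: appears 1 time(s)
  15: appears 1 time(s)
Step 2: The value 8 appears most frequently (3 times).
Step 3: Mode = 8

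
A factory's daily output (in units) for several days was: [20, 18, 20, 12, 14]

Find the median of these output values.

18

Step 1: Sort the data in ascending order: [12, 14, 18, 20, 20]
Step 2: The number of values is n = 5.
Step 3: Since n is odd, the median is the middle value at position 3: 18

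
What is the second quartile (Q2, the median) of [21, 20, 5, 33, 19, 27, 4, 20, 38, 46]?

20.5

Step 1: Sort the data: [4, 5, 19, 20, 20, 21, 27, 33, 38, 46]
Step 2: n = 10
Step 3: Q2 is the median. Since n is even, it is the average of the values at positions 5 and 6:
  Q2 = (20 + 21) / 2 = 20.5
Step 4: Q2 = 20.5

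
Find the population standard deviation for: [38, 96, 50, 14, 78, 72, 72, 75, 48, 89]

23.9073

Step 1: Compute the mean: 63.2
Step 2: Sum of squared deviations from the mean: 5715.6
Step 3: Population variance = 5715.6 / 10 = 571.56
Step 4: Standard deviation = sqrt(571.56) = 23.9073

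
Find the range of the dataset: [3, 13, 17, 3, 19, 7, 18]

16

Step 1: Identify the maximum value: max = 19
Step 2: Identify the minimum value: min = 3
Step 3: Range = max - min = 19 - 3 = 16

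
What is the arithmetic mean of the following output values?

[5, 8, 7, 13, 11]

8.8

Step 1: Sum all values: 5 + 8 + 7 + 13 + 11 = 44
Step 2: Count the number of values: n = 5
Step 3: Mean = sum / n = 44 / 5 = 8.8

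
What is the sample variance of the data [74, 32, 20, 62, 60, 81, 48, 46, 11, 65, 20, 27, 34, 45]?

467.6319

Step 1: Compute the mean: (74 + 32 + 20 + 62 + 60 + 81 + 48 + 46 + 11 + 65 + 20 + 27 + 34 + 45) / 14 = 44.6429
Step 2: Compute squared deviations from the mean:
  (74 - 44.6429)^2 = 861.8418
  (32 - 44.6429)^2 = 159.8418
  (20 - 44.6429)^2 = 607.2704
  (62 - 44.6429)^2 = 301.2704
  (60 - 44.6429)^2 = 235.8418
  (81 - 44.6429)^2 = 1321.8418
  (48 - 44.6429)^2 = 11.2704
  (46 - 44.6429)^2 = 1.8418
  (11 - 44.6429)^2 = 1131.8418
  (65 - 44.6429)^2 = 414.4133
  (20 - 44.6429)^2 = 607.2704
  (27 - 44.6429)^2 = 311.2704
  (34 - 44.6429)^2 = 113.2704
  (45 - 44.6429)^2 = 0.1276
Step 3: Sum of squared deviations = 6079.2143
Step 4: Sample variance = 6079.2143 / 13 = 467.6319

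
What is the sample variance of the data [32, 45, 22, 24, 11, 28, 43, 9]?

174.2143

Step 1: Compute the mean: (32 + 45 + 22 + 24 + 11 + 28 + 43 + 9) / 8 = 26.75
Step 2: Compute squared deviations from the mean:
  (32 - 26.75)^2 = 27.5625
  (45 - 26.75)^2 = 333.0625
  (22 - 26.75)^2 = 22.5625
  (24 - 26.75)^2 = 7.5625
  (11 - 26.75)^2 = 248.0625
  (28 - 26.75)^2 = 1.5625
  (43 - 26.75)^2 = 264.0625
  (9 - 26.75)^2 = 315.0625
Step 3: Sum of squared deviations = 1219.5
Step 4: Sample variance = 1219.5 / 7 = 174.2143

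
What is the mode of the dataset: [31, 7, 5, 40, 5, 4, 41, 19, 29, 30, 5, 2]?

5

Step 1: Count the frequency of each value:
  2: appears 1 time(s)
  4: appears 1 time(s)
  5: appears 3 time(s)
  7: appears 1 time(s)
  19: appears 1 time(s)
  29: appears 1 time(s)
  30: appears 1 time(s)
  31: appears 1 time(s)
  40: appears 1 time(s)
  41: appears 1 time(s)
Step 2: The value 5 appears most frequently (3 times).
Step 3: Mode = 5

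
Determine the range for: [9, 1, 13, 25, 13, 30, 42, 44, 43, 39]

43

Step 1: Identify the maximum value: max = 44
Step 2: Identify the minimum value: min = 1
Step 3: Range = max - min = 44 - 1 = 43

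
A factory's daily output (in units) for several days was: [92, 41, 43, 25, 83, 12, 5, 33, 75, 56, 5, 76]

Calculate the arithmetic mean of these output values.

45.5

Step 1: Sum all values: 92 + 41 + 43 + 25 + 83 + 12 + 5 + 33 + 75 + 56 + 5 + 76 = 546
Step 2: Count the number of values: n = 12
Step 3: Mean = sum / n = 546 / 12 = 45.5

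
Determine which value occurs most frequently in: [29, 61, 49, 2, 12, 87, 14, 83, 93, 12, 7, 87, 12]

12

Step 1: Count the frequency of each value:
  2: appears 1 time(s)
  7: appears 1 time(s)
  12: appears 3 time(s)
  14: appears 1 time(s)
  29: appears 1 time(s)
  49: appears 1 time(s)
  61: appears 1 time(s)
  83: appears 1 time(s)
  87: appears 2 time(s)
  93: appears 1 time(s)
Step 2: The value 12 appears most frequently (3 times).
Step 3: Mode = 12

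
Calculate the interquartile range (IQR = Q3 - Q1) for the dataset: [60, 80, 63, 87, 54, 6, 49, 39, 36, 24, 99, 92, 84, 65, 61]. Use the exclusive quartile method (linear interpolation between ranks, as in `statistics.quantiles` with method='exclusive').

45

Step 1: Sort the data: [6, 24, 36, 39, 49, 54, 60, 61, 63, 65, 80, 84, 87, 92, 99]
Step 2: n = 15
Step 3: Using the exclusive quartile method:
  Q1 = 39
  Q2 (median) = 61
  Q3 = 84
  IQR = Q3 - Q1 = 84 - 39 = 45
Step 4: IQR = 45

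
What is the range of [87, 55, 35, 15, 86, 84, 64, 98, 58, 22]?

83

Step 1: Identify the maximum value: max = 98
Step 2: Identify the minimum value: min = 15
Step 3: Range = max - min = 98 - 15 = 83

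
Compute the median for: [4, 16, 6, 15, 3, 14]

10

Step 1: Sort the data in ascending order: [3, 4, 6, 14, 15, 16]
Step 2: The number of values is n = 6.
Step 3: Since n is even, the median is the average of positions 3 and 4:
  Median = (6 + 14) / 2 = 10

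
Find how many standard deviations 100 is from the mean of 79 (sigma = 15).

1.4

Step 1: Recall the z-score formula: z = (x - mu) / sigma
Step 2: Substitute values: z = (100 - 79) / 15
Step 3: z = 21 / 15 = 1.4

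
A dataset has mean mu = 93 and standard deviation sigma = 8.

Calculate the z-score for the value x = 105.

1.5

Step 1: Recall the z-score formula: z = (x - mu) / sigma
Step 2: Substitute values: z = (105 - 93) / 8
Step 3: z = 12 / 8 = 1.5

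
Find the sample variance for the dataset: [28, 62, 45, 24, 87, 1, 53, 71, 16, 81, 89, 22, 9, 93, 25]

999.781

Step 1: Compute the mean: (28 + 62 + 45 + 24 + 87 + 1 + 53 + 71 + 16 + 81 + 89 + 22 + 9 + 93 + 25) / 15 = 47.0667
Step 2: Compute squared deviations from the mean:
  (28 - 47.0667)^2 = 363.5378
  (62 - 47.0667)^2 = 223.0044
  (45 - 47.0667)^2 = 4.2711
  (24 - 47.0667)^2 = 532.0711
  (87 - 47.0667)^2 = 1594.6711
  (1 - 47.0667)^2 = 2122.1378
  (53 - 47.0667)^2 = 35.2044
  (71 - 47.0667)^2 = 572.8044
  (16 - 47.0667)^2 = 965.1378
  (81 - 47.0667)^2 = 1151.4711
  (89 - 47.0667)^2 = 1758.4044
  (22 - 47.0667)^2 = 628.3378
  (9 - 47.0667)^2 = 1449.0711
  (93 - 47.0667)^2 = 2109.8711
  (25 - 47.0667)^2 = 486.9378
Step 3: Sum of squared deviations = 13996.9333
Step 4: Sample variance = 13996.9333 / 14 = 999.781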